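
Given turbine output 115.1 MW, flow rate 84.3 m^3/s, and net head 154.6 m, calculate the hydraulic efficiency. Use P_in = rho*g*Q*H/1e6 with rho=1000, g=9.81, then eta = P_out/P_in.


P_in = 1000 * 9.81 * 84.3 * 154.6 / 1e6 = 127.8516 MW
eta = 115.1 / 127.8516 = 0.9003


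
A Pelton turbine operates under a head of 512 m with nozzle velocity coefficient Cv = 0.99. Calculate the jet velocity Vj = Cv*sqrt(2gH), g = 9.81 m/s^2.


Vj = 0.99 * sqrt(2*9.81*512) = 99.2247 m/s


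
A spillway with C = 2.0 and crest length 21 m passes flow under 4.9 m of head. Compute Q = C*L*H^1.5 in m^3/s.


Q = 2.0 * 21 * 4.9^1.5 = 455.5577 m^3/s


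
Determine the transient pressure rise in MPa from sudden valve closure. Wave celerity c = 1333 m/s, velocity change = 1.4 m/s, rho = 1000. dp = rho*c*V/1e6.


dp = 1000 * 1333 * 1.4 / 1e6 = 1.8662 MPa


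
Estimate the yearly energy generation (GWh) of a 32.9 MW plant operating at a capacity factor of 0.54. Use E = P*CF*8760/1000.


E = 32.9 * 0.54 * 8760 / 1000 = 155.6302 GWh


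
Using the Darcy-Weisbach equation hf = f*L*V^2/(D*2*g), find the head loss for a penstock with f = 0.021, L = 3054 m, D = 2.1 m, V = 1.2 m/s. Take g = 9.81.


hf = 0.021 * 3054 * 1.2^2 / (2.1 * 2 * 9.81) = 2.2415 m


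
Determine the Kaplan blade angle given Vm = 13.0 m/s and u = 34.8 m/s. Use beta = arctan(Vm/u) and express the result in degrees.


beta = arctan(13.0 / 34.8) = 20.4838 degrees


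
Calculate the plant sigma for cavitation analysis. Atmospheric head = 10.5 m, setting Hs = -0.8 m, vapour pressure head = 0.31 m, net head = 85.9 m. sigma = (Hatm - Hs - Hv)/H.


sigma = (10.5 - (-0.8) - 0.31) / 85.9 = 0.1279


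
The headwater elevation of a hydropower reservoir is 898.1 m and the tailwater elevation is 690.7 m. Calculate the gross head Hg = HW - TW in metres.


Hg = 898.1 - 690.7 = 207.4000 m


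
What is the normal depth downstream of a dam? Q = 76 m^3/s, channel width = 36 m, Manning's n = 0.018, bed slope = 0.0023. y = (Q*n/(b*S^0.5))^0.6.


y = (76 * 0.018 / (36 * 0.0023^0.5))^0.6 = 0.8697 m


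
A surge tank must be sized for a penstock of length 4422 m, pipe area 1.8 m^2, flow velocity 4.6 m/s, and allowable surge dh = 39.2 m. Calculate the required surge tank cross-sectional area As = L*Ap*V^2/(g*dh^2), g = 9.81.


As = 4422 * 1.8 * 4.6^2 / (9.81 * 39.2^2) = 11.1729 m^2


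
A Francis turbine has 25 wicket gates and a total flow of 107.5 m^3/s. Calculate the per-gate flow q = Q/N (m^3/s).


q = 107.5 / 25 = 4.3000 m^3/s


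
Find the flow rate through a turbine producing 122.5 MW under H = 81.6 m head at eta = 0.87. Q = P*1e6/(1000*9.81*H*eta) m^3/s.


Q = 122.5 * 1e6 / (1000 * 9.81 * 81.6 * 0.87) = 175.8967 m^3/s


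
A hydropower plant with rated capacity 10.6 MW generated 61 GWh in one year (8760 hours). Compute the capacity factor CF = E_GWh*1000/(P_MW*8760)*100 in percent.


CF = 61 * 1000 / (10.6 * 8760) * 100 = 65.6931 %


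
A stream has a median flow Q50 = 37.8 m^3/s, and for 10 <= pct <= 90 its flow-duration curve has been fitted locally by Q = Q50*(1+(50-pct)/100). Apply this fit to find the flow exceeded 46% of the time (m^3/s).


Q = 37.8 * (1 + (50 - 46)/100) = 39.3120 m^3/s


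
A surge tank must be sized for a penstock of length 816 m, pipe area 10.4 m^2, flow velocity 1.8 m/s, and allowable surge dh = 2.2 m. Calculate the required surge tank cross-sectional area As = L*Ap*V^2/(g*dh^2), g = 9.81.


As = 816 * 10.4 * 1.8^2 / (9.81 * 2.2^2) = 579.1008 m^2


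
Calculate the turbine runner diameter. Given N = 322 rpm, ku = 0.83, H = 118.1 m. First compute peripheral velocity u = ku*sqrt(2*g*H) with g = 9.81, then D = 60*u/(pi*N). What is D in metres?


u = 0.83 * sqrt(2*9.81*118.1) = 39.9533 m/s
D = 60 * 39.9533 / (pi * 322) = 2.3697 m


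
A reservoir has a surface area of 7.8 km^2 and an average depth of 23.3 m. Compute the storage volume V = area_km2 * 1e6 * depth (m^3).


V = 7.8 * 1e6 * 23.3 = 1.8174e+08 m^3


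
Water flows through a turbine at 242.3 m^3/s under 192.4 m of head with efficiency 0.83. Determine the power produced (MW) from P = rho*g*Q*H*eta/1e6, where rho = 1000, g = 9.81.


P = 1000 * 9.81 * 242.3 * 192.4 * 0.83 / 1e6 = 379.5820 MW


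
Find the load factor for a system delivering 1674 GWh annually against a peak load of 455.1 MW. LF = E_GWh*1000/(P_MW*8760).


LF = 1674 * 1000 / (455.1 * 8760) = 0.4199


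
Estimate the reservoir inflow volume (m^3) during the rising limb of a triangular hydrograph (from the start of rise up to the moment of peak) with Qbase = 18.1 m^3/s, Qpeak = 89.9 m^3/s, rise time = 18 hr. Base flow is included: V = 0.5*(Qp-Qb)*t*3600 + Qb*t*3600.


V = 0.5*(89.9 - 18.1)*18*3600 + 18.1*18*3600 = 3.4992e+06 m^3


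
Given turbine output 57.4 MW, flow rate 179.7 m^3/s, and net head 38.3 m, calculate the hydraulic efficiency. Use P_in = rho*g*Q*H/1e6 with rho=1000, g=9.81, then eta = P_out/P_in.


P_in = 1000 * 9.81 * 179.7 * 38.3 / 1e6 = 67.5174 MW
eta = 57.4 / 67.5174 = 0.8502


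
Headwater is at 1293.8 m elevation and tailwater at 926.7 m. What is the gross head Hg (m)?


Hg = 1293.8 - 926.7 = 367.1000 m


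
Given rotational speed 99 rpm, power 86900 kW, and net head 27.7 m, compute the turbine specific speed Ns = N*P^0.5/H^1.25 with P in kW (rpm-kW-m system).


Ns = 99 * 86900^0.5 / 27.7^1.25 = 459.2460


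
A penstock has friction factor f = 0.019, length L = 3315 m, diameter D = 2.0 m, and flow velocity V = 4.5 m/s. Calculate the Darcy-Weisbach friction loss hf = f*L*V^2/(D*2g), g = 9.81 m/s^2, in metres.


hf = 0.019 * 3315 * 4.5^2 / (2.0 * 2 * 9.81) = 32.5037 m


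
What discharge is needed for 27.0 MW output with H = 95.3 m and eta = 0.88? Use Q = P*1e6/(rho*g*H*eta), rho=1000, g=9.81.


Q = 27.0 * 1e6 / (1000 * 9.81 * 95.3 * 0.88) = 32.8185 m^3/s


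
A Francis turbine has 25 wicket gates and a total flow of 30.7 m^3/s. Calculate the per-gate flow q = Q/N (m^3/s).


q = 30.7 / 25 = 1.2280 m^3/s


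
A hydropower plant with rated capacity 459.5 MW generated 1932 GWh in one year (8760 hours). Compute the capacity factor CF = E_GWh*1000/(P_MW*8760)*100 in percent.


CF = 1932 * 1000 / (459.5 * 8760) * 100 = 47.9974 %


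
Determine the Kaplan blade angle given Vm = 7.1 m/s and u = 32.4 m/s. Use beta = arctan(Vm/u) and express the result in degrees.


beta = arctan(7.1 / 32.4) = 12.3602 degrees


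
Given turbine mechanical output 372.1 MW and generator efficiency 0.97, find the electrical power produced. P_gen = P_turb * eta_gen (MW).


P_gen = 372.1 * 0.97 = 360.9370 MW


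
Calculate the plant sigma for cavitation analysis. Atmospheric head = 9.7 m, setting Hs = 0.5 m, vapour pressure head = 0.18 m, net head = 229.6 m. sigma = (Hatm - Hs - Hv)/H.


sigma = (9.7 - 0.5 - 0.18) / 229.6 = 0.0393


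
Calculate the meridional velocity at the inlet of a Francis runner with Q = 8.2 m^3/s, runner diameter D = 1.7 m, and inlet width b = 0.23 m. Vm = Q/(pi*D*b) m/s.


Vm = 8.2 / (pi * 1.7 * 0.23) = 6.6756 m/s


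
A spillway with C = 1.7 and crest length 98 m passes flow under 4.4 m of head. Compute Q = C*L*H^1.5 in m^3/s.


Q = 1.7 * 98 * 4.4^1.5 = 1537.6377 m^3/s


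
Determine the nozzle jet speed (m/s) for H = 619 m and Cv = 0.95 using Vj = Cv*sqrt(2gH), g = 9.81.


Vj = 0.95 * sqrt(2*9.81*619) = 104.6932 m/s


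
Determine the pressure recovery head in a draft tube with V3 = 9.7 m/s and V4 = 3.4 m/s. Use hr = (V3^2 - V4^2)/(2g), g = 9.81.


hr = (9.7^2 - 3.4^2) / (2*9.81) = 4.2064 m


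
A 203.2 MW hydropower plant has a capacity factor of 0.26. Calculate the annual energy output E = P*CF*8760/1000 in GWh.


E = 203.2 * 0.26 * 8760 / 1000 = 462.8083 GWh


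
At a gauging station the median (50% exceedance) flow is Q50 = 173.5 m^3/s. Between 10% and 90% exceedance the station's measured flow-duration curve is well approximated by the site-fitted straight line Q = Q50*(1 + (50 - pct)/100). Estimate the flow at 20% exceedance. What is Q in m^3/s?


Q = 173.5 * (1 + (50 - 20)/100) = 225.5500 m^3/s


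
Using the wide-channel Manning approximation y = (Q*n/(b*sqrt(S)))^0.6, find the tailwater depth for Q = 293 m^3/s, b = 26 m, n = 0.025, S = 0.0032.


y = (293 * 0.025 / (26 * 0.0032^0.5))^0.6 = 2.6203 m


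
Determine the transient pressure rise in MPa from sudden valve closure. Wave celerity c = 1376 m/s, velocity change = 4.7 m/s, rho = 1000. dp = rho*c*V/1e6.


dp = 1000 * 1376 * 4.7 / 1e6 = 6.4672 MPa


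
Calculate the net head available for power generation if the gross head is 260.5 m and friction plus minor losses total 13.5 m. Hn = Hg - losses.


Hn = 260.5 - 13.5 = 247.0000 m


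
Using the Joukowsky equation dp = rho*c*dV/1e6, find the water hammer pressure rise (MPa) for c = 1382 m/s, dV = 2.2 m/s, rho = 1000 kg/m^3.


dp = 1000 * 1382 * 2.2 / 1e6 = 3.0404 MPa


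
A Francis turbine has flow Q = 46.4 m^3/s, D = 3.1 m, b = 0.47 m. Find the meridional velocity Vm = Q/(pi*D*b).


Vm = 46.4 / (pi * 3.1 * 0.47) = 10.1370 m/s


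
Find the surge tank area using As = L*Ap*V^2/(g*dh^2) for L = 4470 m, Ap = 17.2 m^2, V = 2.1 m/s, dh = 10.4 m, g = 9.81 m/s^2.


As = 4470 * 17.2 * 2.1^2 / (9.81 * 10.4^2) = 319.5500 m^2


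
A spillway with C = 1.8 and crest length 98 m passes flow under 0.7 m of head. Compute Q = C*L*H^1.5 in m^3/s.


Q = 1.8 * 98 * 0.7^1.5 = 103.3108 m^3/s


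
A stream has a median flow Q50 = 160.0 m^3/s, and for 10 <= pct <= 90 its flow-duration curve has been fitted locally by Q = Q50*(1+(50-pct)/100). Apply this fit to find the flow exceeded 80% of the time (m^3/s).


Q = 160.0 * (1 + (50 - 80)/100) = 112.0000 m^3/s


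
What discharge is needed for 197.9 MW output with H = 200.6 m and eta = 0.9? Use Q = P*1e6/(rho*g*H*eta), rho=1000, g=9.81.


Q = 197.9 * 1e6 / (1000 * 9.81 * 200.6 * 0.9) = 111.7386 m^3/s


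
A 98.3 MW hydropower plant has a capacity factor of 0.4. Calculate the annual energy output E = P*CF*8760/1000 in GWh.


E = 98.3 * 0.4 * 8760 / 1000 = 344.4432 GWh


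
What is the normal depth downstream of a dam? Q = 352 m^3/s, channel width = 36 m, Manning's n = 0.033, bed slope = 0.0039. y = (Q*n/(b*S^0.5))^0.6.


y = (352 * 0.033 / (36 * 0.0039^0.5))^0.6 = 2.6788 m


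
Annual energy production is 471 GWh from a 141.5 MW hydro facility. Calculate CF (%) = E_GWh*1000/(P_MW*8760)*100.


CF = 471 * 1000 / (141.5 * 8760) * 100 = 37.9980 %


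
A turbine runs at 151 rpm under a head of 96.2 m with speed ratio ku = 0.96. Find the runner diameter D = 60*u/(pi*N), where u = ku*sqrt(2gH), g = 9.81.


u = 0.96 * sqrt(2*9.81*96.2) = 41.7069 m/s
D = 60 * 41.7069 / (pi * 151) = 5.2751 m


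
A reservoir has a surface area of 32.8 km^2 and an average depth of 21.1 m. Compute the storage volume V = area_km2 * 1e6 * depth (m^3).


V = 32.8 * 1e6 * 21.1 = 6.9208e+08 m^3


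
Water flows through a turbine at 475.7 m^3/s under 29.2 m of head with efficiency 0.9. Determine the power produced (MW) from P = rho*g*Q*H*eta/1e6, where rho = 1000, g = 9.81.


P = 1000 * 9.81 * 475.7 * 29.2 * 0.9 / 1e6 = 122.6387 MW


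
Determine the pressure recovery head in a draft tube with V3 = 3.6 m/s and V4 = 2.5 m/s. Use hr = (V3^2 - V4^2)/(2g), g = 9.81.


hr = (3.6^2 - 2.5^2) / (2*9.81) = 0.3420 m


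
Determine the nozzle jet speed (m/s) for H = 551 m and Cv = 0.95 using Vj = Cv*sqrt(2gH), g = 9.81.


Vj = 0.95 * sqrt(2*9.81*551) = 98.7754 m/s


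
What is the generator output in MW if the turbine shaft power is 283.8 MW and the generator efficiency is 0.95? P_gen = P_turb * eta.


P_gen = 283.8 * 0.95 = 269.6100 MW


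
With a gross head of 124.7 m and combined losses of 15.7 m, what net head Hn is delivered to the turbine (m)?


Hn = 124.7 - 15.7 = 109.0000 m


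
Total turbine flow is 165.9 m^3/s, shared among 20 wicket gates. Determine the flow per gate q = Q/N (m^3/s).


q = 165.9 / 20 = 8.2950 m^3/s


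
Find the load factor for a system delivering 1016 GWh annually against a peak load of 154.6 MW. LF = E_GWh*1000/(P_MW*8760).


LF = 1016 * 1000 / (154.6 * 8760) = 0.7502


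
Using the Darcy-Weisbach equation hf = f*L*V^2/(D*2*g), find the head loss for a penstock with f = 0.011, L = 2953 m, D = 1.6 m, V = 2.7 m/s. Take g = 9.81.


hf = 0.011 * 2953 * 2.7^2 / (1.6 * 2 * 9.81) = 7.5434 m


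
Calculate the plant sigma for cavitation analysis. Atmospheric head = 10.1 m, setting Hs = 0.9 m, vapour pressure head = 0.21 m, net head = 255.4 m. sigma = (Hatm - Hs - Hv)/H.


sigma = (10.1 - 0.9 - 0.21) / 255.4 = 0.0352


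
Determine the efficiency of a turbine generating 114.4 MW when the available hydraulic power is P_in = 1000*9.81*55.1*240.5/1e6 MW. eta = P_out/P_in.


P_in = 1000 * 9.81 * 55.1 * 240.5 / 1e6 = 129.9977 MW
eta = 114.4 / 129.9977 = 0.8800


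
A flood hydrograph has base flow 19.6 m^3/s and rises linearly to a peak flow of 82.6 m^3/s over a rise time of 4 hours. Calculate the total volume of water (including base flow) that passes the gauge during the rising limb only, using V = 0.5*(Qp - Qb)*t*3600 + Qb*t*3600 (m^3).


V = 0.5*(82.6 - 19.6)*4*3600 + 19.6*4*3600 = 735840.0000 m^3


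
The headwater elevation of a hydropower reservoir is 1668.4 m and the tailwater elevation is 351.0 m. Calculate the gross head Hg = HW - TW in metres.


Hg = 1668.4 - 351.0 = 1317.4000 m


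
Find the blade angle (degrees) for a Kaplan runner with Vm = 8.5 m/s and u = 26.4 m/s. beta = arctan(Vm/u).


beta = arctan(8.5 / 26.4) = 17.8470 degrees


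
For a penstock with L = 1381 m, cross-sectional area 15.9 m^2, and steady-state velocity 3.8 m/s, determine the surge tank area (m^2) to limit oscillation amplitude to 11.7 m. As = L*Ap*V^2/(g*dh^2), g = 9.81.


As = 1381 * 15.9 * 3.8^2 / (9.81 * 11.7^2) = 236.1116 m^2


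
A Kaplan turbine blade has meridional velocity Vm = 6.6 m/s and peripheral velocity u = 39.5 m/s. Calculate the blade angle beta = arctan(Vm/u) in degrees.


beta = arctan(6.6 / 39.5) = 9.4858 degrees


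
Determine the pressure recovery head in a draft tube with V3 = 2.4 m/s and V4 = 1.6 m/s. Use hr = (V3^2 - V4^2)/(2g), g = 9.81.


hr = (2.4^2 - 1.6^2) / (2*9.81) = 0.1631 m


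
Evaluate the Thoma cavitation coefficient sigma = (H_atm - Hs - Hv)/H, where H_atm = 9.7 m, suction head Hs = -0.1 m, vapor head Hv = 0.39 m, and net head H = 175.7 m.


sigma = (9.7 - (-0.1) - 0.39) / 175.7 = 0.0536


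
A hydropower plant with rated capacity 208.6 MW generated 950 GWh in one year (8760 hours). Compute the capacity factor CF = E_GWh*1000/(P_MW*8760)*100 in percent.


CF = 950 * 1000 / (208.6 * 8760) * 100 = 51.9882 %


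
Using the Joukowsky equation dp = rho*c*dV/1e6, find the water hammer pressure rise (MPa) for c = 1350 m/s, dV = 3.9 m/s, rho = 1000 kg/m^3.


dp = 1000 * 1350 * 3.9 / 1e6 = 5.2650 MPa


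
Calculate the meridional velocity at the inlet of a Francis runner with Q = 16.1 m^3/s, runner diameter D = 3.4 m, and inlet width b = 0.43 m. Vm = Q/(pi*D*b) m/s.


Vm = 16.1 / (pi * 3.4 * 0.43) = 3.5053 m/s


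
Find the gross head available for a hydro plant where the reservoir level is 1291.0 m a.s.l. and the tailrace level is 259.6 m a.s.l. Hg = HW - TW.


Hg = 1291.0 - 259.6 = 1031.4000 m


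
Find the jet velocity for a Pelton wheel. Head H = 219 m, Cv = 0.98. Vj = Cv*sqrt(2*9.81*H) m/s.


Vj = 0.98 * sqrt(2*9.81*219) = 64.2388 m/s


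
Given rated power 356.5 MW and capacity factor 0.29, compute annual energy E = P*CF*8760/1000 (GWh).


E = 356.5 * 0.29 * 8760 / 1000 = 905.6526 GWh


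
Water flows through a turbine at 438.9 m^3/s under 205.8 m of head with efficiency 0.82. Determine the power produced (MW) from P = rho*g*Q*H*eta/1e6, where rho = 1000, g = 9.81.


P = 1000 * 9.81 * 438.9 * 205.8 * 0.82 / 1e6 = 726.5974 MW


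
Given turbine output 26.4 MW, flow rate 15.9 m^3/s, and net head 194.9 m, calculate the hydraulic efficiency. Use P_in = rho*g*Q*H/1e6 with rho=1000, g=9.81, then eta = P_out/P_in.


P_in = 1000 * 9.81 * 15.9 * 194.9 / 1e6 = 30.4003 MW
eta = 26.4 / 30.4003 = 0.8684


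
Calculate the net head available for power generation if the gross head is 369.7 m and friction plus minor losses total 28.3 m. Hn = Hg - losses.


Hn = 369.7 - 28.3 = 341.4000 m


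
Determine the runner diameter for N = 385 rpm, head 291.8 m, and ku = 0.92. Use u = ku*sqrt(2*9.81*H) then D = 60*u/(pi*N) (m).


u = 0.92 * sqrt(2*9.81*291.8) = 69.6113 m/s
D = 60 * 69.6113 / (pi * 385) = 3.4532 m


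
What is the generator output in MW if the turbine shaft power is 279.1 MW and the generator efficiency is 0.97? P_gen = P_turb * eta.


P_gen = 279.1 * 0.97 = 270.7270 MW


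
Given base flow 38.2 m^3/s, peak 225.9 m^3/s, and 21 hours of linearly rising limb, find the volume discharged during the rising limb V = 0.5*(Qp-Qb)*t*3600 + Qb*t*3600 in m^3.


V = 0.5*(225.9 - 38.2)*21*3600 + 38.2*21*3600 = 9.9830e+06 m^3


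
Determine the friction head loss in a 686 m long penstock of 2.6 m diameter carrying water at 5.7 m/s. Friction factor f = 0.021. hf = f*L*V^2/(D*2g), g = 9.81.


hf = 0.021 * 686 * 5.7^2 / (2.6 * 2 * 9.81) = 9.1753 m


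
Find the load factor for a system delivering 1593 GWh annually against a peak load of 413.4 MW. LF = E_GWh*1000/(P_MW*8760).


LF = 1593 * 1000 / (413.4 * 8760) = 0.4399


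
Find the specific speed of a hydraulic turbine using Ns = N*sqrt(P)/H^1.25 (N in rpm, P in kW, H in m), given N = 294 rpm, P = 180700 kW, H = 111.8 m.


Ns = 294 * 180700^0.5 / 111.8^1.25 = 343.7749


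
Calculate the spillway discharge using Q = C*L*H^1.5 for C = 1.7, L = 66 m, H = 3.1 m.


Q = 1.7 * 66 * 3.1^1.5 = 612.4003 m^3/s


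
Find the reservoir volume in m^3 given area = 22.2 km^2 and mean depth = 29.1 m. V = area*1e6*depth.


V = 22.2 * 1e6 * 29.1 = 6.4602e+08 m^3


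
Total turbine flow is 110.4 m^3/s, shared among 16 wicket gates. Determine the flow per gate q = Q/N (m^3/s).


q = 110.4 / 16 = 6.9000 m^3/s


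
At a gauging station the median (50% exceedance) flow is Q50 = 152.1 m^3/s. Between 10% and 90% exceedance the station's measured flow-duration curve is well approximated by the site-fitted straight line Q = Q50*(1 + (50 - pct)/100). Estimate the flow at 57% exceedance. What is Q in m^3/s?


Q = 152.1 * (1 + (50 - 57)/100) = 141.4530 m^3/s


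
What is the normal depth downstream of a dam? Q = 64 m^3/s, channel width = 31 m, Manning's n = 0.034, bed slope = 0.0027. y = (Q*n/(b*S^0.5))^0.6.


y = (64 * 0.034 / (31 * 0.0027^0.5))^0.6 = 1.1978 m


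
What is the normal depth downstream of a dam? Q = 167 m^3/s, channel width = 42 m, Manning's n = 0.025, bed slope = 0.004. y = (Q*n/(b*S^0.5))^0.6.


y = (167 * 0.025 / (42 * 0.004^0.5))^0.6 = 1.3117 m


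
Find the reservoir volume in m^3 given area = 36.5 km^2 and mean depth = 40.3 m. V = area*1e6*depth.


V = 36.5 * 1e6 * 40.3 = 1.4710e+09 m^3


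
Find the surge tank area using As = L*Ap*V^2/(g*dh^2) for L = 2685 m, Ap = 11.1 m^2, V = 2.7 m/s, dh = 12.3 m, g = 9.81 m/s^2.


As = 2685 * 11.1 * 2.7^2 / (9.81 * 12.3^2) = 146.3914 m^2


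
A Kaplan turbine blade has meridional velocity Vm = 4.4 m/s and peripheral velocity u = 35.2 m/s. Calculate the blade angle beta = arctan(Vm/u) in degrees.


beta = arctan(4.4 / 35.2) = 7.1250 degrees


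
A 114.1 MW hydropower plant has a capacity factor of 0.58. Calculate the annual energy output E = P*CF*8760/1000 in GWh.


E = 114.1 * 0.58 * 8760 / 1000 = 579.7193 GWh


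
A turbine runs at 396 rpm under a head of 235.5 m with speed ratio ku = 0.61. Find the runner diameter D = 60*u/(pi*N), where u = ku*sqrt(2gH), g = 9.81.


u = 0.61 * sqrt(2*9.81*235.5) = 41.4643 m/s
D = 60 * 41.4643 / (pi * 396) = 1.9998 m


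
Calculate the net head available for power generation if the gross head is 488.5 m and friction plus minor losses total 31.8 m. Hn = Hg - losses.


Hn = 488.5 - 31.8 = 456.7000 m


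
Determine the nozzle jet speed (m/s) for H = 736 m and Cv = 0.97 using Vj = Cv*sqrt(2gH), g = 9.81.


Vj = 0.97 * sqrt(2*9.81*736) = 116.5628 m/s


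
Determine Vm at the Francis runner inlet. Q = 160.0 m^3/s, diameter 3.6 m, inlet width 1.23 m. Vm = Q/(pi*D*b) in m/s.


Vm = 160.0 / (pi * 3.6 * 1.23) = 11.5017 m/s


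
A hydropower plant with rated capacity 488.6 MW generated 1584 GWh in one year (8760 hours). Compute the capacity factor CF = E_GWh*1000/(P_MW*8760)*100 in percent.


CF = 1584 * 1000 / (488.6 * 8760) * 100 = 37.0082 %


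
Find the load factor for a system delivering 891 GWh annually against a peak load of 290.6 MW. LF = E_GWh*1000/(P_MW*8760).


LF = 891 * 1000 / (290.6 * 8760) = 0.3500


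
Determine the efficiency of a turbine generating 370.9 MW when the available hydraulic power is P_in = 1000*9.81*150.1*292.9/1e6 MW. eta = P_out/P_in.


P_in = 1000 * 9.81 * 150.1 * 292.9 / 1e6 = 431.2897 MW
eta = 370.9 / 431.2897 = 0.8600


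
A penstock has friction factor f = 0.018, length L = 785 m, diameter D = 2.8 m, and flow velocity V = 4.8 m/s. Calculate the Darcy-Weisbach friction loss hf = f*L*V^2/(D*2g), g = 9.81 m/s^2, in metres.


hf = 0.018 * 785 * 4.8^2 / (2.8 * 2 * 9.81) = 5.9261 m


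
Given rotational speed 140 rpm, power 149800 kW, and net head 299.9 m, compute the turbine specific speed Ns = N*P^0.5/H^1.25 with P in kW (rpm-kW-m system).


Ns = 140 * 149800^0.5 / 299.9^1.25 = 43.4174


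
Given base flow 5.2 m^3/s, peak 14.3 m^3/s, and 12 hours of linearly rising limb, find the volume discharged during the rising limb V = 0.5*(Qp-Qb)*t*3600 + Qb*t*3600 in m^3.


V = 0.5*(14.3 - 5.2)*12*3600 + 5.2*12*3600 = 421200.0000 m^3


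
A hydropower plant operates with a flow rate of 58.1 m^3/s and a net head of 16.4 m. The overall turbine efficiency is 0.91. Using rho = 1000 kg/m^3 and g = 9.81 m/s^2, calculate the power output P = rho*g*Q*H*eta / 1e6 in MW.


P = 1000 * 9.81 * 58.1 * 16.4 * 0.91 / 1e6 = 8.5061 MW


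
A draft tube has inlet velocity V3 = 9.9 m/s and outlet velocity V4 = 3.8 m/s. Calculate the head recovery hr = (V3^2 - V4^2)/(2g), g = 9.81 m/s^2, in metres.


hr = (9.9^2 - 3.8^2) / (2*9.81) = 4.2594 m


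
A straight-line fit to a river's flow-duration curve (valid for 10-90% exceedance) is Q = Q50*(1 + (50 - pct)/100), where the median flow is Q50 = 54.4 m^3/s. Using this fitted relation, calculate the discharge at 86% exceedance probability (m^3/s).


Q = 54.4 * (1 + (50 - 86)/100) = 34.8160 m^3/s


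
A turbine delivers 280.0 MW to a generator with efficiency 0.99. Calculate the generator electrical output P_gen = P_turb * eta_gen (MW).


P_gen = 280.0 * 0.99 = 277.2000 MW


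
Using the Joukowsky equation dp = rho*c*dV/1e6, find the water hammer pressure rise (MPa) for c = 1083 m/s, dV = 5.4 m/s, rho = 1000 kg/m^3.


dp = 1000 * 1083 * 5.4 / 1e6 = 5.8482 MPa


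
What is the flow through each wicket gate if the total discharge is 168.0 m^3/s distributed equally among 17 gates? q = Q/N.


q = 168.0 / 17 = 9.8824 m^3/s


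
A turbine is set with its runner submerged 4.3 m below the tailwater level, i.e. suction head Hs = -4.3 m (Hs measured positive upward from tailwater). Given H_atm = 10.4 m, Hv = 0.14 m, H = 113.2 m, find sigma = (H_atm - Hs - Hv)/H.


sigma = (10.4 - (-4.3) - 0.14) / 113.2 = 0.1286


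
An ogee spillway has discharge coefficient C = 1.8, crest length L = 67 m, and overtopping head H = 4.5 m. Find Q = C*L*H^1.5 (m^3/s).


Q = 1.8 * 67 * 4.5^1.5 = 1151.2406 m^3/s


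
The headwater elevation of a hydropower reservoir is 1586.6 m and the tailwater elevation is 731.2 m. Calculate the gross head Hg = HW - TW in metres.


Hg = 1586.6 - 731.2 = 855.4000 m


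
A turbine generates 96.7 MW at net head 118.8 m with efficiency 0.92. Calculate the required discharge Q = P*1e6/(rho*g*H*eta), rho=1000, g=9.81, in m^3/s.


Q = 96.7 * 1e6 / (1000 * 9.81 * 118.8 * 0.92) = 90.1889 m^3/s


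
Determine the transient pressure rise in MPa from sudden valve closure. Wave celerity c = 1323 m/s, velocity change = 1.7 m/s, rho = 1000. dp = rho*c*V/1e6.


dp = 1000 * 1323 * 1.7 / 1e6 = 2.2491 MPa


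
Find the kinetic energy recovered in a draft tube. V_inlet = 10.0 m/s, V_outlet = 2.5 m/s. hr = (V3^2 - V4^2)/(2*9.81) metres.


hr = (10.0^2 - 2.5^2) / (2*9.81) = 4.7783 m


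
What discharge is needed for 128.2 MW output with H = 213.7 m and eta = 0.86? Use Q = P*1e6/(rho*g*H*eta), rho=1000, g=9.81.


Q = 128.2 * 1e6 / (1000 * 9.81 * 213.7 * 0.86) = 71.1076 m^3/s


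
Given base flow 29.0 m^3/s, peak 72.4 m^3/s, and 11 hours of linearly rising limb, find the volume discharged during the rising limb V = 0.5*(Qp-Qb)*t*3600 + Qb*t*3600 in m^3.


V = 0.5*(72.4 - 29.0)*11*3600 + 29.0*11*3600 = 2.0077e+06 m^3


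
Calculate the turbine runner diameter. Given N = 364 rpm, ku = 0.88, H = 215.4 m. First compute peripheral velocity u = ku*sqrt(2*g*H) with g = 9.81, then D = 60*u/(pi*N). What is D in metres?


u = 0.88 * sqrt(2*9.81*215.4) = 57.2078 m/s
D = 60 * 57.2078 / (pi * 364) = 3.0016 m


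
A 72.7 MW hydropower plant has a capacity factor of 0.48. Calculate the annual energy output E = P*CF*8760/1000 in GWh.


E = 72.7 * 0.48 * 8760 / 1000 = 305.6890 GWh


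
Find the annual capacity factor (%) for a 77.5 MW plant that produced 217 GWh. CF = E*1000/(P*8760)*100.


CF = 217 * 1000 / (77.5 * 8760) * 100 = 31.9635 %


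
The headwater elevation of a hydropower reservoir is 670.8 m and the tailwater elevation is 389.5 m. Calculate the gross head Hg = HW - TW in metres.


Hg = 670.8 - 389.5 = 281.3000 m


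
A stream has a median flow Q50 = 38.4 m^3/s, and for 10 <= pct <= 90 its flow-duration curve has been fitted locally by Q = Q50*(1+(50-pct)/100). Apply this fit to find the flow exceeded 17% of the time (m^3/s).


Q = 38.4 * (1 + (50 - 17)/100) = 51.0720 m^3/s


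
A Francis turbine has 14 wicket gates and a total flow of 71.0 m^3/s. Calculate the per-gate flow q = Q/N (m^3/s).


q = 71.0 / 14 = 5.0714 m^3/s


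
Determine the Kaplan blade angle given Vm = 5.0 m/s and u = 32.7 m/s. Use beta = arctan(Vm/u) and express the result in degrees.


beta = arctan(5.0 / 32.7) = 8.6935 degrees


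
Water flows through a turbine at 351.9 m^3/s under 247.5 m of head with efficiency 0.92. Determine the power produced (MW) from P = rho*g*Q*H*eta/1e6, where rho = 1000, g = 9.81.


P = 1000 * 9.81 * 351.9 * 247.5 * 0.92 / 1e6 = 786.0521 MW


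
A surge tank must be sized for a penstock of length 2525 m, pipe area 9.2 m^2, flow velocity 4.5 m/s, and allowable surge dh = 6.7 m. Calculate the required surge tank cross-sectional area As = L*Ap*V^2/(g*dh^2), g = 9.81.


As = 2525 * 9.2 * 4.5^2 / (9.81 * 6.7^2) = 1068.2075 m^2


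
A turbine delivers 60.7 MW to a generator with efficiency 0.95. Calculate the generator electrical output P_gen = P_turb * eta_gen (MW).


P_gen = 60.7 * 0.95 = 57.6650 MW


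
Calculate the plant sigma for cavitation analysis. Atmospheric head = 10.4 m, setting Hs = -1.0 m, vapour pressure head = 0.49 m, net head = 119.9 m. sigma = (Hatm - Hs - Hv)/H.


sigma = (10.4 - (-1.0) - 0.49) / 119.9 = 0.0910


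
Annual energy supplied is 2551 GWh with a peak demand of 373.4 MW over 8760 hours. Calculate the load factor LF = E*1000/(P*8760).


LF = 2551 * 1000 / (373.4 * 8760) = 0.7799


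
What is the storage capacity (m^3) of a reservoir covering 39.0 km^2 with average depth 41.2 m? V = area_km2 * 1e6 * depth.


V = 39.0 * 1e6 * 41.2 = 1.6068e+09 m^3


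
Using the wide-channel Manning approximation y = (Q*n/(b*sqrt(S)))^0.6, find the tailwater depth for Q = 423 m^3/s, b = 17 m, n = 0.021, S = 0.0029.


y = (423 * 0.021 / (17 * 0.0029^0.5))^0.6 = 3.9097 m


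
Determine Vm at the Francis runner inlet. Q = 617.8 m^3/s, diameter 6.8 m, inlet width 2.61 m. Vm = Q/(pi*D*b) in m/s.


Vm = 617.8 / (pi * 6.8 * 2.61) = 11.0802 m/s


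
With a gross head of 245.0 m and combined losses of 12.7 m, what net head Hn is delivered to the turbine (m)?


Hn = 245.0 - 12.7 = 232.3000 m


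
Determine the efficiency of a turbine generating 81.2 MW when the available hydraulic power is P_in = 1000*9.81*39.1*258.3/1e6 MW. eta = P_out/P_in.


P_in = 1000 * 9.81 * 39.1 * 258.3 / 1e6 = 99.0764 MW
eta = 81.2 / 99.0764 = 0.8196


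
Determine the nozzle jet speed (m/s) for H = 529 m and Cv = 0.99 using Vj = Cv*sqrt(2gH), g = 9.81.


Vj = 0.99 * sqrt(2*9.81*529) = 100.8585 m/s


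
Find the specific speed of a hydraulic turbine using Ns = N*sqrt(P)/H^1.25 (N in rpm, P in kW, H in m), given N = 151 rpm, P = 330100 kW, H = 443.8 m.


Ns = 151 * 330100^0.5 / 443.8^1.25 = 42.5908


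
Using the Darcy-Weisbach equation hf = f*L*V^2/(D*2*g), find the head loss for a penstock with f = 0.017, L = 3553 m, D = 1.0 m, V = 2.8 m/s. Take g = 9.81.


hf = 0.017 * 3553 * 2.8^2 / (1.0 * 2 * 9.81) = 24.1358 m


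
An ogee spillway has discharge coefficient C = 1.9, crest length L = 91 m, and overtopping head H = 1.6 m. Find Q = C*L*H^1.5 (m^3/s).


Q = 1.9 * 91 * 1.6^1.5 = 349.9250 m^3/s


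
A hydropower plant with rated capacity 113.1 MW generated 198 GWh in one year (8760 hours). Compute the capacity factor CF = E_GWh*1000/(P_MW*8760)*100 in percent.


CF = 198 * 1000 / (113.1 * 8760) * 100 = 19.9847 %


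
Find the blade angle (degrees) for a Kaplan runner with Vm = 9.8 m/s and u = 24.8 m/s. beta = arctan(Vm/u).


beta = arctan(9.8 / 24.8) = 21.5620 degrees


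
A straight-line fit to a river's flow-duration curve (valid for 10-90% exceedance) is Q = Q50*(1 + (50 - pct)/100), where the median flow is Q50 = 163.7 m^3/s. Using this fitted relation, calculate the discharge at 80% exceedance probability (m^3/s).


Q = 163.7 * (1 + (50 - 80)/100) = 114.5900 m^3/s


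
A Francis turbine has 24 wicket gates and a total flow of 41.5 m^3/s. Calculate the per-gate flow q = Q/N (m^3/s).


q = 41.5 / 24 = 1.7292 m^3/s


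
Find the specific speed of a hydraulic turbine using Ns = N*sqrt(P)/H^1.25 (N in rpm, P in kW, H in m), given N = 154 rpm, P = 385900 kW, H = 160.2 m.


Ns = 154 * 385900^0.5 / 160.2^1.25 = 167.8533


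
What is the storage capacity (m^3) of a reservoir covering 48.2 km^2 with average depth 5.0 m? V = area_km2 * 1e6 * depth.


V = 48.2 * 1e6 * 5.0 = 2.4100e+08 m^3


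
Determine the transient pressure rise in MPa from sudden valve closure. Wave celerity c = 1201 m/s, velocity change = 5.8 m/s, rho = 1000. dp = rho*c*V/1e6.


dp = 1000 * 1201 * 5.8 / 1e6 = 6.9658 MPa


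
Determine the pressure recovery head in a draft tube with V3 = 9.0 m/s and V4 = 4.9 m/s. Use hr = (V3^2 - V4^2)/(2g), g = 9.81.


hr = (9.0^2 - 4.9^2) / (2*9.81) = 2.9047 m


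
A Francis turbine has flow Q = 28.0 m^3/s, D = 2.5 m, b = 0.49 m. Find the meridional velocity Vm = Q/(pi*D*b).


Vm = 28.0 / (pi * 2.5 * 0.49) = 7.2757 m/s


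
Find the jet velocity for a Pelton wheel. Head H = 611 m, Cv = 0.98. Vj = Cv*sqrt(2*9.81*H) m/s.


Vj = 0.98 * sqrt(2*9.81*611) = 107.2991 m/s


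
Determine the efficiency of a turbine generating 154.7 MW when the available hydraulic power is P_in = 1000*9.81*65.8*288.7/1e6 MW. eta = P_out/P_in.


P_in = 1000 * 9.81 * 65.8 * 288.7 / 1e6 = 186.3553 MW
eta = 154.7 / 186.3553 = 0.8301


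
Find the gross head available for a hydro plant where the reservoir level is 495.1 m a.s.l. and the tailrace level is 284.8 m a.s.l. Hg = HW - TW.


Hg = 495.1 - 284.8 = 210.3000 m


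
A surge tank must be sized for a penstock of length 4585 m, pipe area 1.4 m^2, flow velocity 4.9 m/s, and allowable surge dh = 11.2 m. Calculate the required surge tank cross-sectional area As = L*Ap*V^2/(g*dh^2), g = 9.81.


As = 4585 * 1.4 * 4.9^2 / (9.81 * 11.2^2) = 125.2433 m^2


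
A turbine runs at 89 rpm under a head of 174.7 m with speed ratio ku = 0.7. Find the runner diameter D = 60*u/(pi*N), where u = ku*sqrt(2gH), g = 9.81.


u = 0.7 * sqrt(2*9.81*174.7) = 40.9821 m/s
D = 60 * 40.9821 / (pi * 89) = 8.7944 m


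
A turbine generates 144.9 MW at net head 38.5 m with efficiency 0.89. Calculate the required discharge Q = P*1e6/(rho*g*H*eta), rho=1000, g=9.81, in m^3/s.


Q = 144.9 * 1e6 / (1000 * 9.81 * 38.5 * 0.89) = 431.0708 m^3/s


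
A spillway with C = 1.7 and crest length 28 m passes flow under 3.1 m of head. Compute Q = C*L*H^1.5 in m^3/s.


Q = 1.7 * 28 * 3.1^1.5 = 259.8062 m^3/s


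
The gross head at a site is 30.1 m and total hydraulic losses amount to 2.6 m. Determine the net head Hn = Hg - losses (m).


Hn = 30.1 - 2.6 = 27.5000 m


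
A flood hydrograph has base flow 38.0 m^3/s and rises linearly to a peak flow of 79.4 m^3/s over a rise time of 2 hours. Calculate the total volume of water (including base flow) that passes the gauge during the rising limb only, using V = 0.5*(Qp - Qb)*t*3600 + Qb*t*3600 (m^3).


V = 0.5*(79.4 - 38.0)*2*3600 + 38.0*2*3600 = 422640.0000 m^3


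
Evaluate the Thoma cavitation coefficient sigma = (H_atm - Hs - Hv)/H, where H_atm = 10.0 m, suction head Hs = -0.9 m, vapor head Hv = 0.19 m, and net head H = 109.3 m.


sigma = (10.0 - (-0.9) - 0.19) / 109.3 = 0.0980


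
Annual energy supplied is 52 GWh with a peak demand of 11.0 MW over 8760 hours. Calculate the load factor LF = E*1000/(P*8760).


LF = 52 * 1000 / (11.0 * 8760) = 0.5396


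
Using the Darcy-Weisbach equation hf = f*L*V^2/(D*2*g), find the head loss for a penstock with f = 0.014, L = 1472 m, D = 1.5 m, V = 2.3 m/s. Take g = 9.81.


hf = 0.014 * 1472 * 2.3^2 / (1.5 * 2 * 9.81) = 3.7043 m


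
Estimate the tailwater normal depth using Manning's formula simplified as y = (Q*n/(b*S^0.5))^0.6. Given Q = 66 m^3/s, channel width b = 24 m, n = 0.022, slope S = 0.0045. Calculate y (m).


y = (66 * 0.022 / (24 * 0.0045^0.5))^0.6 = 0.9399 m


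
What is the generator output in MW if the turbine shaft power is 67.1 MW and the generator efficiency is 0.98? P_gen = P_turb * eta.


P_gen = 67.1 * 0.98 = 65.7580 MW


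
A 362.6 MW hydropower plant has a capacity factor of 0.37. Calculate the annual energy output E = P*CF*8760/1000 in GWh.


E = 362.6 * 0.37 * 8760 / 1000 = 1175.2591 GWh


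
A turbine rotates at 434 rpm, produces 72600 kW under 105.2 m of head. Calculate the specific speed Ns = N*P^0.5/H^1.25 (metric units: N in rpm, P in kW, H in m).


Ns = 434 * 72600^0.5 / 105.2^1.25 = 347.0870


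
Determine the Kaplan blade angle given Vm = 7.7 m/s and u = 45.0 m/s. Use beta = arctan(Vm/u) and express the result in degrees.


beta = arctan(7.7 / 45.0) = 9.7099 degrees


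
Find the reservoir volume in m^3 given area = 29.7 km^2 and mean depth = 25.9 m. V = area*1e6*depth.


V = 29.7 * 1e6 * 25.9 = 7.6923e+08 m^3


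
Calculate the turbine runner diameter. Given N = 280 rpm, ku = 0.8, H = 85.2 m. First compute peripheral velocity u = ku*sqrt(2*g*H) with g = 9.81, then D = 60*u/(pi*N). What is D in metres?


u = 0.8 * sqrt(2*9.81*85.2) = 32.7084 m/s
D = 60 * 32.7084 / (pi * 280) = 2.2310 m


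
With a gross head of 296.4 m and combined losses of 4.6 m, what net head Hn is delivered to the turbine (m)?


Hn = 296.4 - 4.6 = 291.8000 m


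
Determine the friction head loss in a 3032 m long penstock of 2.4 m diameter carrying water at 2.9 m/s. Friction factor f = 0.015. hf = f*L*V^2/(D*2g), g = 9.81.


hf = 0.015 * 3032 * 2.9^2 / (2.4 * 2 * 9.81) = 8.1228 m


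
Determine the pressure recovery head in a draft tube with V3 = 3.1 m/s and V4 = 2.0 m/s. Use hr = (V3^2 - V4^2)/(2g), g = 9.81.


hr = (3.1^2 - 2.0^2) / (2*9.81) = 0.2859 m


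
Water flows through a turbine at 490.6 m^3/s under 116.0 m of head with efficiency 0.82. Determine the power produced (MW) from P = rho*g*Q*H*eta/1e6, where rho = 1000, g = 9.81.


P = 1000 * 9.81 * 490.6 * 116.0 * 0.82 / 1e6 = 457.7922 MW


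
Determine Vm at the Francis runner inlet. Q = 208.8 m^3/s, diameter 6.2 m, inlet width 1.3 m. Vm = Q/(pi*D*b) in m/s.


Vm = 208.8 / (pi * 6.2 * 1.3) = 8.2460 m/s


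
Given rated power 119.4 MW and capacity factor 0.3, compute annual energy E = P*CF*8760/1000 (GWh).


E = 119.4 * 0.3 * 8760 / 1000 = 313.7832 GWh


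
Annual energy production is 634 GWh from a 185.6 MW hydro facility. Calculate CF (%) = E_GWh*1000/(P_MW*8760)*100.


CF = 634 * 1000 / (185.6 * 8760) * 100 = 38.9948 %


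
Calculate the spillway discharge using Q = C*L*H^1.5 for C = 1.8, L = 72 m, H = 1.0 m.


Q = 1.8 * 72 * 1.0^1.5 = 129.6000 m^3/s


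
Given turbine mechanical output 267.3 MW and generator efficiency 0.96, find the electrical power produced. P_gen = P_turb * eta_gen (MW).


P_gen = 267.3 * 0.96 = 256.6080 MW


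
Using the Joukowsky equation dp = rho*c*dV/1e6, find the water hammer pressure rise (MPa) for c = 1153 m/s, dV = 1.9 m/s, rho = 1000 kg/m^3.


dp = 1000 * 1153 * 1.9 / 1e6 = 2.1907 MPa


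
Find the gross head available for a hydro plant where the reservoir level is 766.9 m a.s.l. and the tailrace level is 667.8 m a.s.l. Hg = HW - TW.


Hg = 766.9 - 667.8 = 99.1000 m


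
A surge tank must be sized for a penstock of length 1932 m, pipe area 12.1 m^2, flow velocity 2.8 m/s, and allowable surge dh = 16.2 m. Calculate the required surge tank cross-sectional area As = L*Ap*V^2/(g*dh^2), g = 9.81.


As = 1932 * 12.1 * 2.8^2 / (9.81 * 16.2^2) = 71.1884 m^2


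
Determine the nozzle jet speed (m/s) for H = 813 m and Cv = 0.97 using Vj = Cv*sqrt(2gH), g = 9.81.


Vj = 0.97 * sqrt(2*9.81*813) = 122.5086 m/s


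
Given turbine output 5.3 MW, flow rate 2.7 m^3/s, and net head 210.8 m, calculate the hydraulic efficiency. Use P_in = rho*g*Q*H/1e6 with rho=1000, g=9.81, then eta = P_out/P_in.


P_in = 1000 * 9.81 * 2.7 * 210.8 / 1e6 = 5.5835 MW
eta = 5.3 / 5.5835 = 0.9492


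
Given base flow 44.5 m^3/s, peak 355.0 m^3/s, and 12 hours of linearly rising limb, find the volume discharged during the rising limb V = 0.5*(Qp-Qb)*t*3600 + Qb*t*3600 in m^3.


V = 0.5*(355.0 - 44.5)*12*3600 + 44.5*12*3600 = 8.6292e+06 m^3


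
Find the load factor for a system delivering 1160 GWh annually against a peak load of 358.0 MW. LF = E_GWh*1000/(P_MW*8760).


LF = 1160 * 1000 / (358.0 * 8760) = 0.3699


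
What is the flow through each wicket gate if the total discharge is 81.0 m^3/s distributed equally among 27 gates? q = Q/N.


q = 81.0 / 27 = 3.0000 m^3/s


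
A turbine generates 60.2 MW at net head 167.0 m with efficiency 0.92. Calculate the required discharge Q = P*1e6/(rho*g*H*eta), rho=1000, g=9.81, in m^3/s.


Q = 60.2 * 1e6 / (1000 * 9.81 * 167.0 * 0.92) = 39.9414 m^3/s


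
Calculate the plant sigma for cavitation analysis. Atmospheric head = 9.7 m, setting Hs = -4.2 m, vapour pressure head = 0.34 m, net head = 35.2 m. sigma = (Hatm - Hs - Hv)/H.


sigma = (9.7 - (-4.2) - 0.34) / 35.2 = 0.3852


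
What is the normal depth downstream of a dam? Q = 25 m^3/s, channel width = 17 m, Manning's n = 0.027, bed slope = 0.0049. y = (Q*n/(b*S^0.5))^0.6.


y = (25 * 0.027 / (17 * 0.0049^0.5))^0.6 = 0.7116 m


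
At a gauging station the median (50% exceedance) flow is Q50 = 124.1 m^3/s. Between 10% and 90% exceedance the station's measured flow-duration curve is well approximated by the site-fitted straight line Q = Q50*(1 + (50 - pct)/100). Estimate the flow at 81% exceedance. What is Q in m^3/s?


Q = 124.1 * (1 + (50 - 81)/100) = 85.6290 m^3/s
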